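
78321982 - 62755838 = 15566144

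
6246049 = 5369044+877005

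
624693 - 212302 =412391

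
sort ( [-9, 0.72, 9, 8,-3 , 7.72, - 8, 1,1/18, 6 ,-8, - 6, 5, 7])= [ - 9, - 8,- 8, - 6 , - 3  ,  1/18,0.72, 1,5, 6,  7, 7.72, 8, 9]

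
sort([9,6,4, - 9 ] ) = [ - 9,4, 6,9]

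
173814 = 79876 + 93938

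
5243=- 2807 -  - 8050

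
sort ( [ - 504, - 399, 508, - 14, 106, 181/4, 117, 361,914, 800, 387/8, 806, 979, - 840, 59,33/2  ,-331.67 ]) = [ - 840, - 504, - 399, - 331.67, - 14,33/2, 181/4 , 387/8,59, 106,117,361,508, 800  ,  806,914 , 979] 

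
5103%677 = 364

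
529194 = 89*5946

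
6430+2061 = 8491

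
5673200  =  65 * 87280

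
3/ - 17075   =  -1  +  17072/17075 = - 0.00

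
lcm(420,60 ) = 420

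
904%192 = 136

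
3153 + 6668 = 9821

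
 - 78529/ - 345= 78529/345 = 227.62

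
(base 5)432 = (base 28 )45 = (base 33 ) 3i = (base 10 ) 117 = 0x75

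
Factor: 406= 2^1*7^1* 29^1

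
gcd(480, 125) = 5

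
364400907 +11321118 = 375722025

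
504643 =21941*23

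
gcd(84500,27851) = 1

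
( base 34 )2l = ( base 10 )89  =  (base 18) 4H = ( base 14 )65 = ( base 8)131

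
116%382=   116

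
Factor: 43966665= 3^3*5^1*19^1*61^1*281^1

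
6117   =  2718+3399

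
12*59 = 708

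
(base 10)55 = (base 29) 1q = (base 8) 67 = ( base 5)210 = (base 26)23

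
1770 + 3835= 5605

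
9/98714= 9/98714 = 0.00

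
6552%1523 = 460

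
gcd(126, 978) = 6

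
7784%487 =479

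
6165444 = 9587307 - 3421863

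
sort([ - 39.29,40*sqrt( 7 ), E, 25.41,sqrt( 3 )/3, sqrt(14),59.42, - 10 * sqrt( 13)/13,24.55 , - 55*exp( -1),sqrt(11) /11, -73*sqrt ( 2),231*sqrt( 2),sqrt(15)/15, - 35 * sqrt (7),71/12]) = [ - 73 * sqrt( 2), - 35 * sqrt( 7),  -  39.29, - 55 * exp( - 1),-10 *sqrt( 13)/13, sqrt( 15) /15, sqrt( 11)/11, sqrt( 3)/3, E, sqrt( 14), 71/12, 24.55,25.41,59.42,40*sqrt(7),231*sqrt(2)]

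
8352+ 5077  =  13429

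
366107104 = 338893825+27213279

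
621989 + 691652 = 1313641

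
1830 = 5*366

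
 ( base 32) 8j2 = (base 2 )10001001100010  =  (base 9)13060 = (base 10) 8802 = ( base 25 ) e22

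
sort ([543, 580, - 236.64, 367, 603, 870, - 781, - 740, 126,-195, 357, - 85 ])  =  [  -  781, - 740,- 236.64, - 195, - 85, 126, 357, 367,  543, 580, 603,870 ]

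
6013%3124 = 2889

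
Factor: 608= 2^5 * 19^1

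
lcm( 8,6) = 24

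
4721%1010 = 681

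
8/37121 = 8/37121 = 0.00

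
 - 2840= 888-3728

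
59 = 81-22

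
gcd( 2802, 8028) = 6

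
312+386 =698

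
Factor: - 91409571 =  -  3^2 * 11^2*83939^1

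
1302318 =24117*54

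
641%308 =25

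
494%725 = 494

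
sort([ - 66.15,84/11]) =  [- 66.15,84/11]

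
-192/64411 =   -  192/64411 =- 0.00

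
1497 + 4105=5602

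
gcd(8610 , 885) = 15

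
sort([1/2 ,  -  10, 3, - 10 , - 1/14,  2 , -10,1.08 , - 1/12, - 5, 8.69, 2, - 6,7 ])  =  [ - 10, - 10 , - 10,-6,-5,-1/12,-1/14,  1/2,  1.08, 2, 2 , 3 , 7,8.69] 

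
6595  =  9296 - 2701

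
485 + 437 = 922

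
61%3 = 1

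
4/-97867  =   - 4/97867=   - 0.00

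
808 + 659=1467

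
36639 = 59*621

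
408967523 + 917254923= 1326222446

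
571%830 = 571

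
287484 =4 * 71871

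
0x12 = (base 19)I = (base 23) i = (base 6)30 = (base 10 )18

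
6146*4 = 24584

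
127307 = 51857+75450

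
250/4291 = 250/4291 = 0.06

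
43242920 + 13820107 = 57063027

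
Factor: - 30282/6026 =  - 3^1*7^2*23^ ( - 1 )*103^1*131^( - 1) = -15141/3013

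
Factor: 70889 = 7^1*13^1* 19^1*41^1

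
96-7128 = - 7032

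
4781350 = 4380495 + 400855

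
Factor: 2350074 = 2^1*3^1*391679^1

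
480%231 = 18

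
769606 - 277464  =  492142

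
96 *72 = 6912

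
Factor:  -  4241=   -  4241^1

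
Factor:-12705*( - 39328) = 2^5*3^1*5^1 * 7^1*11^2*1229^1 = 499662240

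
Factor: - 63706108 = - 2^2*97^1  *  164191^1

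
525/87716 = 525/87716 = 0.01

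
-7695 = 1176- 8871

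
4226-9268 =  - 5042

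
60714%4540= 1694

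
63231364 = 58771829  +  4459535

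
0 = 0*28460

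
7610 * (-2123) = -16156030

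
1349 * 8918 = 12030382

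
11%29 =11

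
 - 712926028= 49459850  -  762385878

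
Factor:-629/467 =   -  17^1*37^1*467^( - 1 ) 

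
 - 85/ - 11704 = 85/11704 = 0.01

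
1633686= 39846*41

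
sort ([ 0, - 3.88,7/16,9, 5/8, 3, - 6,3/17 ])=[ - 6, - 3.88,0, 3/17, 7/16,5/8, 3,9 ]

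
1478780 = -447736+1926516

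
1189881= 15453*77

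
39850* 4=159400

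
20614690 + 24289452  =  44904142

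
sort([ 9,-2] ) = [ - 2, 9 ] 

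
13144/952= 13+96/119= 13.81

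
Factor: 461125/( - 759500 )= - 17/28 = - 2^( - 2)*7^( - 1)*17^1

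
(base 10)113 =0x71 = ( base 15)78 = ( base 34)3B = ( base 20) 5d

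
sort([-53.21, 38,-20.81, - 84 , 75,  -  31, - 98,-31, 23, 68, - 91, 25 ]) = [ - 98, - 91, - 84,-53.21, - 31,-31,- 20.81, 23,25, 38, 68, 75 ] 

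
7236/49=7236/49 = 147.67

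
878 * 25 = 21950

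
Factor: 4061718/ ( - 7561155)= -1353906/2520385 = -2^1 *3^2 *5^(-1 )*7^(-1 )*107^ ( - 1)*673^ ( - 1 )*75217^1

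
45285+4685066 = 4730351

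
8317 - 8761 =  - 444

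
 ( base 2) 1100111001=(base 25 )180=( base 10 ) 825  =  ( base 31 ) qj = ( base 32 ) pp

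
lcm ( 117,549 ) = 7137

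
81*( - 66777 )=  - 5408937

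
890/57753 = 890/57753 = 0.02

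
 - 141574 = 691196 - 832770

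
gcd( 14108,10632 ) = 4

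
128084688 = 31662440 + 96422248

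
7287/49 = 148 + 5/7 = 148.71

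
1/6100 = 1/6100 = 0.00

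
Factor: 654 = 2^1*3^1 * 109^1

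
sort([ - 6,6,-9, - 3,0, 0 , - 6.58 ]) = [ - 9, - 6.58,-6, - 3,0,0,6]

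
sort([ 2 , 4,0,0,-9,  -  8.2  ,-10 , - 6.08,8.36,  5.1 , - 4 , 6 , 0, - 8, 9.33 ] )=[ - 10, - 9, - 8.2, - 8, - 6.08, - 4,  0, 0,0 , 2 , 4,5.1 , 6 , 8.36 , 9.33]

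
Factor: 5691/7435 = 3^1* 5^(- 1)*7^1*271^1*1487^ ( - 1) 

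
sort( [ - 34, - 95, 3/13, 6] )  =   [ - 95, - 34, 3/13, 6] 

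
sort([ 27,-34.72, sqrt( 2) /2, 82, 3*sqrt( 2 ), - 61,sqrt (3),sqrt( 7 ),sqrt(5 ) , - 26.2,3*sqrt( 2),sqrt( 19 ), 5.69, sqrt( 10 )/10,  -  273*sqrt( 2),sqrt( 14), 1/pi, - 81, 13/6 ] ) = [ - 273 * sqrt( 2) , - 81, - 61, - 34.72,-26.2,sqrt( 10)/10, 1/pi, sqrt( 2 )/2, sqrt(3 ), 13/6,sqrt(5), sqrt ( 7 ), sqrt( 14),3*sqrt( 2 ), 3*sqrt(  2 ),sqrt( 19 ), 5.69,27,  82] 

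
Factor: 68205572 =2^2*2707^1 * 6299^1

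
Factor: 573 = 3^1*191^1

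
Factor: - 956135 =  - 5^1 * 191227^1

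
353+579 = 932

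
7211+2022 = 9233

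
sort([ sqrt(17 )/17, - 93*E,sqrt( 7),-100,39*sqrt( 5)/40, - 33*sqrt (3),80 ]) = [- 93*E, - 100,-33 * sqrt( 3),sqrt( 17)/17, 39 * sqrt(5)/40,sqrt(7),80]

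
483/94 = 483/94 = 5.14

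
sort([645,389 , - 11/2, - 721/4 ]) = [  -  721/4, - 11/2,389,645]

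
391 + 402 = 793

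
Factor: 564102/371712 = 777/512 = 2^( - 9)*3^1*7^1*37^1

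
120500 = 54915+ 65585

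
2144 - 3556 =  - 1412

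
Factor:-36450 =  - 2^1*3^6 * 5^2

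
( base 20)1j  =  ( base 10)39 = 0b100111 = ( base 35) 14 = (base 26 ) 1d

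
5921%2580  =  761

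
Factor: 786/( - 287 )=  - 2^1*3^1 * 7^( - 1 )*41^( - 1)*131^1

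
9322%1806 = 292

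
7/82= 7/82 = 0.09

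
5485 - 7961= - 2476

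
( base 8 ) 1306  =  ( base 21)1ch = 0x2c6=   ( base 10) 710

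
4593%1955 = 683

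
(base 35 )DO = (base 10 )479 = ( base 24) JN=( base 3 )122202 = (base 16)1df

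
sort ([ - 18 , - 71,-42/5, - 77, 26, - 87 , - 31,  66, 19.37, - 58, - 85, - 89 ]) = [ - 89,- 87, - 85, - 77,-71, - 58, - 31, - 18, - 42/5, 19.37,26,66]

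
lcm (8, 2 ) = 8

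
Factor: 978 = 2^1*3^1*163^1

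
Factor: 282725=5^2*43^1*263^1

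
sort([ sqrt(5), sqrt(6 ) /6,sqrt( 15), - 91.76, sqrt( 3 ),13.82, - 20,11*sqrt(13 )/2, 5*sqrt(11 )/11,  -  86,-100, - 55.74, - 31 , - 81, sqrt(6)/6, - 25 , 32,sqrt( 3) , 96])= [ - 100, - 91.76, - 86, - 81, -55.74, - 31, -25,  -  20, sqrt(6)/6, sqrt( 6)/6, 5 * sqrt ( 11 )/11,sqrt(3), sqrt(3), sqrt(5), sqrt(15 ), 13.82 , 11*sqrt( 13 ) /2,32, 96]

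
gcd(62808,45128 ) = 8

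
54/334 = 27/167 =0.16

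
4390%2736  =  1654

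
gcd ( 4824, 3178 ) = 2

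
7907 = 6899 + 1008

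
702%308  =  86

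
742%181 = 18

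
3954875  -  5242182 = -1287307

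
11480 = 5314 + 6166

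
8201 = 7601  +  600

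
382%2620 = 382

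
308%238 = 70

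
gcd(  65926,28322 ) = 238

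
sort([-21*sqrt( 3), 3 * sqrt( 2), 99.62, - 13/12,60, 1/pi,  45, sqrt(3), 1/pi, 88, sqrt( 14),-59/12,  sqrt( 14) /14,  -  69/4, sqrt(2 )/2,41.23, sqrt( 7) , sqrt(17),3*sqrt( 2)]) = [ - 21*sqrt( 3),-69/4,- 59/12,-13/12,sqrt( 14)/14,1/pi, 1/pi,sqrt( 2)/2, sqrt (3), sqrt( 7),sqrt( 14), sqrt( 17 ),  3*sqrt( 2), 3*sqrt (2), 41.23, 45,60, 88, 99.62]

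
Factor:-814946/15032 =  - 2^ ( -2 )*11^1 * 17^1 *1879^( - 1 )*2179^1 = - 407473/7516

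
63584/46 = 1382 + 6/23 = 1382.26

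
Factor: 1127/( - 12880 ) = - 7/80 = - 2^(  -  4) * 5^( - 1 )*7^1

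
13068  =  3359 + 9709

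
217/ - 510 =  - 217/510 = -0.43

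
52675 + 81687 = 134362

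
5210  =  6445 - 1235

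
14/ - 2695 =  - 2/385 = - 0.01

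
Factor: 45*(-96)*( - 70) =302400 = 2^6*3^3*5^2* 7^1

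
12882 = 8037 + 4845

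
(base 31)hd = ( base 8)1034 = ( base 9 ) 660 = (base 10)540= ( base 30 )i0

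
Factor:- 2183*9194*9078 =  - 182200017156 = - 2^2*3^1*17^1*37^1*59^1*89^1*4597^1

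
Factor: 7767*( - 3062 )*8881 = -211212862074  =  -  2^1*3^2*83^1 * 107^1*863^1*1531^1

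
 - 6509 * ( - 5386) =35057474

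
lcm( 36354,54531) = 109062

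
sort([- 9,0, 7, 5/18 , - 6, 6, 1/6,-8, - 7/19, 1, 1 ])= [ - 9, - 8, - 6, - 7/19, 0, 1/6, 5/18,1,  1,6, 7 ]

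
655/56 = 11+39/56 = 11.70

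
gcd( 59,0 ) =59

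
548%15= 8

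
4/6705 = 4/6705 = 0.00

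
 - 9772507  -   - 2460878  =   - 7311629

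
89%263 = 89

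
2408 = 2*1204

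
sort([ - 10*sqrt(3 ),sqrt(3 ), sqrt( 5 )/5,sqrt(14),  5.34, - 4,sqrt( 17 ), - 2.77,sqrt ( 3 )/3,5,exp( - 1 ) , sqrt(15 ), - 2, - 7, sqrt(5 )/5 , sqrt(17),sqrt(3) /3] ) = [  -  10  *  sqrt(3), - 7, - 4,-2.77, - 2,exp( - 1),sqrt( 5 ) /5, sqrt(5) /5,sqrt( 3)/3  ,  sqrt(3)/3, sqrt (3),sqrt(14 ) , sqrt(15 ),  sqrt(17 ), sqrt(17),5, 5.34]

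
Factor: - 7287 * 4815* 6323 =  - 3^3 * 5^1* 7^1 * 107^1*347^1*6323^1 = -221854500315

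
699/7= 699/7  =  99.86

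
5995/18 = 5995/18 = 333.06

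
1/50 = 1/50 = 0.02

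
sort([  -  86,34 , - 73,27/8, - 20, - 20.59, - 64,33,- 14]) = [ - 86, - 73,  -  64, - 20.59, - 20, - 14 , 27/8,33, 34]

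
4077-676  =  3401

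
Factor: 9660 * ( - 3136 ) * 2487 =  - 2^8*3^2*5^1*7^3*23^1 * 829^1 =- 75340581120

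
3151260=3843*820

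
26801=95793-68992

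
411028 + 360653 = 771681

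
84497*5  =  422485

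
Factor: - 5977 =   -  43^1*139^1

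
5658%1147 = 1070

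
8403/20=420 + 3/20 = 420.15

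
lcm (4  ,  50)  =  100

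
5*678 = 3390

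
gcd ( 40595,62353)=23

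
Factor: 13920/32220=2^3*3^( - 1 ) * 29^1 * 179^( - 1) = 232/537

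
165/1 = 165 = 165.00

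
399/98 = 57/14=4.07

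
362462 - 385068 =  - 22606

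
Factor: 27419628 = 2^2*3^1*353^1* 6473^1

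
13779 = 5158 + 8621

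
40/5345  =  8/1069 =0.01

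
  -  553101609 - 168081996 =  - 721183605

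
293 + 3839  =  4132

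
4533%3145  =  1388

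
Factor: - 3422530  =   - 2^1*5^1*149^1 * 2297^1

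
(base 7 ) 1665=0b1010101100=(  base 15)309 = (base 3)221100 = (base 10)684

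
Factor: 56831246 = 2^1 *31^1* 916633^1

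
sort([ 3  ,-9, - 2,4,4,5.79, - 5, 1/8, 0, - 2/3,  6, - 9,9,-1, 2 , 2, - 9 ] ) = [ - 9,-9, - 9, - 5, - 2, - 1, - 2/3,0,1/8, 2 , 2,  3, 4,4,5.79,6,9]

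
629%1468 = 629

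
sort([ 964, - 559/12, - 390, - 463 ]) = [ - 463, - 390, - 559/12, 964 ]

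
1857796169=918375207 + 939420962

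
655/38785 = 131/7757 = 0.02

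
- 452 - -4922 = 4470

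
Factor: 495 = 3^2*5^1*11^1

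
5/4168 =5/4168= 0.00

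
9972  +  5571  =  15543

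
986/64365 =986/64365 = 0.02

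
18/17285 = 18/17285 =0.00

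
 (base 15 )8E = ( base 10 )134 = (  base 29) 4i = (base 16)86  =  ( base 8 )206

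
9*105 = 945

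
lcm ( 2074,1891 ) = 64294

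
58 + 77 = 135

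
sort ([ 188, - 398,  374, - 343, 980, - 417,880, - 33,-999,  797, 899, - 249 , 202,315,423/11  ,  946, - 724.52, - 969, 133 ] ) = [ - 999,-969 ,  -  724.52,- 417 , - 398, - 343,-249,-33, 423/11,133, 188 , 202,315,374, 797, 880, 899, 946, 980]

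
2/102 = 1/51 =0.02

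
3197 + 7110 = 10307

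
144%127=17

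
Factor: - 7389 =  - 3^2*821^1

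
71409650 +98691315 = 170100965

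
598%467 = 131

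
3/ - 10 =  - 3/10 = -  0.30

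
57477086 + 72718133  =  130195219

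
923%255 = 158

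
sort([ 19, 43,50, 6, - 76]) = [-76, 6, 19,43,50 ] 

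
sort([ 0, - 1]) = [ - 1, 0] 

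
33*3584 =118272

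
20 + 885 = 905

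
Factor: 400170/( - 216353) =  - 2^1*3^1*5^1*19^( - 1)* 59^( - 1)*193^( - 1)*13339^1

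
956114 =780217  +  175897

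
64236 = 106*606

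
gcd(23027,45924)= 1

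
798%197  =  10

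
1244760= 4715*264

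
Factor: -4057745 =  - 5^1*31^1*47^1*557^1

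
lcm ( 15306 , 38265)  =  76530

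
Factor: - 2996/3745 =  - 2^2*  5^( - 1) = -4/5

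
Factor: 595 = 5^1*7^1 * 17^1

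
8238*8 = 65904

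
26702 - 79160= - 52458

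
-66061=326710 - 392771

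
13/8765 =13/8765 = 0.00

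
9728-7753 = 1975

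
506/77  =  6 + 4/7 = 6.57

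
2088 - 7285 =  - 5197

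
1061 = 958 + 103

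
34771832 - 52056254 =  - 17284422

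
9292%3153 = 2986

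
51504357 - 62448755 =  - 10944398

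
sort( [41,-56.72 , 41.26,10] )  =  [ - 56.72,10, 41, 41.26]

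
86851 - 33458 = 53393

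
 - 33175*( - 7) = 232225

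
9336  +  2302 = 11638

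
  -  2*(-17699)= 35398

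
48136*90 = 4332240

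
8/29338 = 4/14669= 0.00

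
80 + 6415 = 6495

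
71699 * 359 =25739941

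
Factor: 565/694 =2^( -1 )*5^1*113^1*347^(-1) 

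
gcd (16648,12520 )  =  8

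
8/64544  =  1/8068  =  0.00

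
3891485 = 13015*299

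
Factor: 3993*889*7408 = 26296748016=2^4 * 3^1*7^1*11^3*127^1*463^1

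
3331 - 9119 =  - 5788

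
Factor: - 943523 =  - 7^1*134789^1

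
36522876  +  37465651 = 73988527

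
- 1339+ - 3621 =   -  4960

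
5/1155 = 1/231= 0.00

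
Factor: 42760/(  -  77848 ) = - 5345/9731 = - 5^1* 37^ ( - 1)*263^( - 1) * 1069^1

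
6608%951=902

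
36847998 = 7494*4917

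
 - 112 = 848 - 960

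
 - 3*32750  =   - 98250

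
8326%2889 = 2548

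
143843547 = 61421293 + 82422254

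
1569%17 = 5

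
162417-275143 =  - 112726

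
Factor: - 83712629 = - 7^2*11^1*13^2*919^1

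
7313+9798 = 17111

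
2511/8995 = 2511/8995= 0.28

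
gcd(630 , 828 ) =18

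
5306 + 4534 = 9840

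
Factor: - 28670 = -2^1 * 5^1*47^1*61^1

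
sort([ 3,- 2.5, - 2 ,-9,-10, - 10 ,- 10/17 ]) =[ -10 , - 10, - 9,-2.5,  -  2, - 10/17, 3]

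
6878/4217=6878/4217 = 1.63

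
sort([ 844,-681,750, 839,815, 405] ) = [-681, 405,750, 815, 839 , 844]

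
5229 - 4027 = 1202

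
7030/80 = 87 + 7/8= 87.88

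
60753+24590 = 85343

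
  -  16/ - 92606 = 8/46303 = 0.00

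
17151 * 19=325869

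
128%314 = 128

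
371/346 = 1 + 25/346 = 1.07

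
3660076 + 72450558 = 76110634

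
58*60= 3480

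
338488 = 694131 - 355643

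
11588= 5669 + 5919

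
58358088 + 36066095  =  94424183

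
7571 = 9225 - 1654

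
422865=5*84573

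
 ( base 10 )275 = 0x113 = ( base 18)F5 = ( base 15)135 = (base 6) 1135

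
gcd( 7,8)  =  1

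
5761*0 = 0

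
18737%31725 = 18737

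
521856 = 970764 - 448908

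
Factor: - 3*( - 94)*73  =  20586  =  2^1*3^1*47^1*73^1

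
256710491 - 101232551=155477940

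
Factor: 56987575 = 5^2*1019^1*2237^1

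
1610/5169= 1610/5169 = 0.31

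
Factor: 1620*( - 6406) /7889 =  - 2^3*  3^4*5^1* 7^ ( - 3)*23^( - 1)*3203^1= - 10377720/7889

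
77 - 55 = 22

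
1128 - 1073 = 55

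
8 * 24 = 192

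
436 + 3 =439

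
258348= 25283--233065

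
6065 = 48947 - 42882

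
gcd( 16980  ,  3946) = 2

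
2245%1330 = 915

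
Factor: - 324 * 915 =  - 2^2  *3^5*5^1*61^1 = -  296460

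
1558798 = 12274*127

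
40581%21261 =19320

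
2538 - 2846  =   - 308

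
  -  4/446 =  - 2/223 = -  0.01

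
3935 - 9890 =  - 5955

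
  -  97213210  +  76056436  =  - 21156774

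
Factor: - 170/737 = - 2^1*5^1 * 11^( - 1 )*17^1*67^ ( - 1 )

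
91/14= 6 + 1/2=6.50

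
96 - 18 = 78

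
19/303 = 19/303 = 0.06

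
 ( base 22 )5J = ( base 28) 4H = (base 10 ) 129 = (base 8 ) 201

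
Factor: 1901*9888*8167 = 2^5*3^1*103^1*1901^1*8167^1 = 153515817696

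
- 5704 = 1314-7018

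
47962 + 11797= 59759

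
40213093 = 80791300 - 40578207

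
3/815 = 3/815  =  0.00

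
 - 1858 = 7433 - 9291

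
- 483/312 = -2 + 47/104 = - 1.55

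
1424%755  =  669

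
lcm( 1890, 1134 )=5670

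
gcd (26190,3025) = 5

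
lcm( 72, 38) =1368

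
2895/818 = 2895/818 = 3.54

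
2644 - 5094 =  - 2450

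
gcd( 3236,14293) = 1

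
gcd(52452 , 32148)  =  1692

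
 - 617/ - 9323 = 617/9323 = 0.07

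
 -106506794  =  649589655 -756096449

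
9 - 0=9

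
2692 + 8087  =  10779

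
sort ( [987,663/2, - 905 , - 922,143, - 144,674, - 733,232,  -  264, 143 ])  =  [ - 922,  -  905, - 733,-264, - 144,143,  143, 232,663/2,674, 987]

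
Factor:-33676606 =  - 2^1*1327^1*12689^1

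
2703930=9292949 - 6589019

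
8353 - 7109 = 1244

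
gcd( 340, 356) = 4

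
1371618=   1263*1086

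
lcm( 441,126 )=882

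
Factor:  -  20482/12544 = -2^( - 7 )*11^1*19^1 = - 209/128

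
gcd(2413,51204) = 1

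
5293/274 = 19+87/274 = 19.32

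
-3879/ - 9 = 431/1 = 431.00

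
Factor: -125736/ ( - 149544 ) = 169/201 = 3^( - 1 )*13^2*67^( - 1) 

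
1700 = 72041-70341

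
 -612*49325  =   - 30186900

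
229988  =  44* 5227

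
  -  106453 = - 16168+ - 90285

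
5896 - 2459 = 3437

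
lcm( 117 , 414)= 5382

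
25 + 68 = 93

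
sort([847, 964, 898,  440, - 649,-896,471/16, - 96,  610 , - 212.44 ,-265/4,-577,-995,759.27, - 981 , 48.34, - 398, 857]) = [  -  995,  -  981, - 896, - 649 , - 577, - 398,-212.44, - 96, - 265/4,  471/16,48.34, 440,610, 759.27,847,857,898,964 ] 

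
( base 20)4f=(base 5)340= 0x5f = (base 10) 95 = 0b1011111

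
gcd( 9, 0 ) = 9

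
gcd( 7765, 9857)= 1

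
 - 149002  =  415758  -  564760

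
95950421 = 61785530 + 34164891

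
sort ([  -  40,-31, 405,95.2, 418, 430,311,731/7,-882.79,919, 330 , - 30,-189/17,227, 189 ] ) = [-882.79,  -  40,-31,- 30, - 189/17,95.2,731/7,189,227,311, 330, 405,  418,  430,  919] 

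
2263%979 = 305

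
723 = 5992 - 5269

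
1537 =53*29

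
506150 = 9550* 53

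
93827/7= 93827/7 = 13403.86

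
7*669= 4683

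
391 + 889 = 1280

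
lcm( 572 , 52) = 572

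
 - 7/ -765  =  7/765 = 0.01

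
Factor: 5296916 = 2^2*127^1 * 10427^1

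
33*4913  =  162129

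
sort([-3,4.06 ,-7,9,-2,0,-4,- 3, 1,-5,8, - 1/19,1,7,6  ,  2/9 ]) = [ - 7,-5,-4,-3 , - 3, - 2, - 1/19,0,  2/9, 1,1,4.06,6,7, 8,9 ]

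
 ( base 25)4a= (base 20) 5A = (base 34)38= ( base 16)6E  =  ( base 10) 110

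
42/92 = 21/46 = 0.46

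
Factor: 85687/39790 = 2^ ( - 1) *5^(-1)* 7^1*23^ (-1 )*173^ ( - 1)*12241^1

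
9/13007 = 9/13007 = 0.00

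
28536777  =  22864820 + 5671957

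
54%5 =4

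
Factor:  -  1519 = -7^2*31^1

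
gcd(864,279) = 9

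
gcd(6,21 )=3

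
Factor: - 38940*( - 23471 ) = 2^2*3^1*5^1*7^2 * 11^1*59^1*479^1 = 913960740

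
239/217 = 239/217 = 1.10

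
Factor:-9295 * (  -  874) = 2^1*5^1*11^1*13^2*19^1 * 23^1 = 8123830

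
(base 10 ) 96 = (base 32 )30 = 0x60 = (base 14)6c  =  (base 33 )2u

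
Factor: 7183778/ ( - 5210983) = -2^1*7^1*131^1*491^( - 1)*3917^1*10613^( - 1 )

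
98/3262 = 7/233 = 0.03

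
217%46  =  33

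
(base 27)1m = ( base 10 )49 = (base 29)1K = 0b110001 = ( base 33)1G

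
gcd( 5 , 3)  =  1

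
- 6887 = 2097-8984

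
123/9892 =123/9892 = 0.01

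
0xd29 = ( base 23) 68b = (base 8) 6451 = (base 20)889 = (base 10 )3369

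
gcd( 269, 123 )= 1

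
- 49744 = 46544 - 96288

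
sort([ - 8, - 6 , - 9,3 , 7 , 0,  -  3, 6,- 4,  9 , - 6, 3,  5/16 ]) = [ -9, - 8,  -  6, - 6 , - 4,  -  3 , 0, 5/16, 3,  3 , 6,7 , 9] 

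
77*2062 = 158774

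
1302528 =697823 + 604705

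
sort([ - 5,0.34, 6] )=[ - 5, 0.34, 6]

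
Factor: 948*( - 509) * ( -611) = 2^2 *3^1 * 13^1*47^1*79^1*509^1 = 294827052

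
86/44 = 1  +  21/22 = 1.95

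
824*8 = 6592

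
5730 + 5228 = 10958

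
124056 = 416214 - 292158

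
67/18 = 3+13/18 = 3.72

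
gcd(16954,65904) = 2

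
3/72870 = 1/24290=   0.00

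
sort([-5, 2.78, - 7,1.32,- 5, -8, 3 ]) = [ - 8,-7,-5, - 5, 1.32,2.78,3 ] 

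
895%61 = 41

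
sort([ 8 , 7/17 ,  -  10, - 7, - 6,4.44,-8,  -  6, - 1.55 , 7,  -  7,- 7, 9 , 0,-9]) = [- 10, - 9, - 8, - 7, - 7, - 7,-6 , -6, - 1.55,  0, 7/17 , 4.44, 7  ,  8,9]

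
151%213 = 151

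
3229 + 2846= 6075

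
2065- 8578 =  - 6513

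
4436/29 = 4436/29 = 152.97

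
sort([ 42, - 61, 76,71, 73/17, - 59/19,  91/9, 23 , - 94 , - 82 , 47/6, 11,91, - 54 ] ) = [ - 94, - 82,-61, - 54, - 59/19,73/17,  47/6, 91/9 , 11, 23,42, 71,76,  91]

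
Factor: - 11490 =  - 2^1*3^1*5^1*383^1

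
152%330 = 152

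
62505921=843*74147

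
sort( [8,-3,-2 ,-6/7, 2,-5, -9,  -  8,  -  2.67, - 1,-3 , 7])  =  [ - 9, - 8,-5,-3, - 3 , - 2.67,-2,-1,  -  6/7,2, 7,8 ]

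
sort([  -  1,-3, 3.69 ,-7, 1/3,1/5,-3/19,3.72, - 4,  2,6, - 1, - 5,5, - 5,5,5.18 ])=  [ - 7,-5, - 5, - 4, - 3,-1,-1, - 3/19,1/5,1/3,2,  3.69, 3.72,5,5,5.18,6] 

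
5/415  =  1/83=0.01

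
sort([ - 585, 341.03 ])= [-585, 341.03] 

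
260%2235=260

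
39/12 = 3+1/4  =  3.25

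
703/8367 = 703/8367 = 0.08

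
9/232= 9/232 = 0.04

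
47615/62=767  +  61/62 = 767.98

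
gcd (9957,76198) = 1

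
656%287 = 82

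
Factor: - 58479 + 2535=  - 55944 = - 2^3*3^3*7^1*37^1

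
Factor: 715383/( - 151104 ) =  - 2^ (  -  6)*3^1*101^1 = - 303/64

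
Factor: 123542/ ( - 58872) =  - 277/132=-2^(  -  2 ) * 3^ (-1)*11^(-1 ) * 277^1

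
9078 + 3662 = 12740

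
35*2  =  70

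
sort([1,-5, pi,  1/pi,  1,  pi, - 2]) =[ - 5,-2 , 1/pi , 1,  1, pi, pi] 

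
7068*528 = 3731904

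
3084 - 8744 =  - 5660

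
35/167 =35/167 = 0.21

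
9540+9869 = 19409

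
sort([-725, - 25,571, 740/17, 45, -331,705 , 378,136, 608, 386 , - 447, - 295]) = [ - 725, - 447,-331, - 295, - 25,740/17,45, 136,378, 386,571,608,  705 ]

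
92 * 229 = 21068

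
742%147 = 7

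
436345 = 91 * 4795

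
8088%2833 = 2422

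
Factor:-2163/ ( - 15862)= 2^( - 1)*3^1*11^( - 1) = 3/22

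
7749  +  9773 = 17522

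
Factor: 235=5^1*47^1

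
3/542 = 3/542 = 0.01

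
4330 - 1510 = 2820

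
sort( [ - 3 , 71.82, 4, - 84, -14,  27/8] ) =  [ - 84,-14, - 3,  27/8  ,  4, 71.82] 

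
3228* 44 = 142032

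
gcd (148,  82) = 2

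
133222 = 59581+73641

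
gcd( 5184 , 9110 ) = 2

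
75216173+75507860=150724033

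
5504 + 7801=13305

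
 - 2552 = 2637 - 5189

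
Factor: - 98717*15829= -1562591393= - 11^1*1439^1*98717^1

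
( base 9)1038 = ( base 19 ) 224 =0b1011111100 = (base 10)764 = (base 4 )23330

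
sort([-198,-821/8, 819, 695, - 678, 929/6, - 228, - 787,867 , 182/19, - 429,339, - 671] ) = [ - 787, - 678, - 671,-429, - 228, - 198, - 821/8, 182/19,  929/6,339,695,819, 867 ] 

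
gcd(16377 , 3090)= 309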